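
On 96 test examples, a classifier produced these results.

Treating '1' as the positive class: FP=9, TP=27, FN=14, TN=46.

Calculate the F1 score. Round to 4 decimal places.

0.7013

Precision = TP/(TP+FP) = 27/36 = 0.7500
Recall = TP/(TP+FN) = 27/41 = 0.6585
F1 = 2·TP/(2·TP+FP+FN) = 54/77 = 0.7013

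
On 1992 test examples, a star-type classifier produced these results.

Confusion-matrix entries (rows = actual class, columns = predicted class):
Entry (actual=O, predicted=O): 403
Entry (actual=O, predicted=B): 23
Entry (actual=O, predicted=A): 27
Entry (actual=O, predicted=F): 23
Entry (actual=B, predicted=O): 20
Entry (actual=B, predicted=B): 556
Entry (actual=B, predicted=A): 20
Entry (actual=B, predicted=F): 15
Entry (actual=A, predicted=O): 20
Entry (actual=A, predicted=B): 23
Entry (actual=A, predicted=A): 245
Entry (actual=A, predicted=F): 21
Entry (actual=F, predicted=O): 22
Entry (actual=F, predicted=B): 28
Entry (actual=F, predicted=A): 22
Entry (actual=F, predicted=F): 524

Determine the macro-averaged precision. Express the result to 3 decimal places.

0.857

Per-class precision (TP/(TP+FP)):
  O: TP=403, FP=20+20+22=62 → 403/465 = 0.8667
  B: TP=556, FP=23+23+28=74 → 556/630 = 0.8825
  A: TP=245, FP=27+20+22=69 → 245/314 = 0.7803
  F: TP=524, FP=23+15+21=59 → 524/583 = 0.8988
Macro-precision = mean = (0.8667 + 0.8825 + 0.7803 + 0.8988) / 4 = 0.857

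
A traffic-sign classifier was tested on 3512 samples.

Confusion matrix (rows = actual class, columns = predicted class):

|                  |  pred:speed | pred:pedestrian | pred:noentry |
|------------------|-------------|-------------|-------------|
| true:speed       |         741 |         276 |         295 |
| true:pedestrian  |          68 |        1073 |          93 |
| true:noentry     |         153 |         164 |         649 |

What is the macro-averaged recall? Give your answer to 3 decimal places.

0.702

Per-class recall (TP/(TP+FN)):
  speed: TP=741, FN=276+295=571 → 741/1312 = 0.5648
  pedestrian: TP=1073, FN=68+93=161 → 1073/1234 = 0.8695
  noentry: TP=649, FN=153+164=317 → 649/966 = 0.6718
Macro-recall = mean = (0.5648 + 0.8695 + 0.6718) / 3 = 0.702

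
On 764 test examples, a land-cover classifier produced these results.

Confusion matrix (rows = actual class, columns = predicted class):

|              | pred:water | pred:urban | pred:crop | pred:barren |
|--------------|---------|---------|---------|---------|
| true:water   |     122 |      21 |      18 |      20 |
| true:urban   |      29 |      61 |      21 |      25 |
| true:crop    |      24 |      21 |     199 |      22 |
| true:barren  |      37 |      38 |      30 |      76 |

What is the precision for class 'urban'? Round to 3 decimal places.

Treat 'urban' as positive and all other classes as negative.
precision = TP/(TP+FP).
urban: TP=61, FP=21+21+38=80 → 61/141 = 0.4326

0.433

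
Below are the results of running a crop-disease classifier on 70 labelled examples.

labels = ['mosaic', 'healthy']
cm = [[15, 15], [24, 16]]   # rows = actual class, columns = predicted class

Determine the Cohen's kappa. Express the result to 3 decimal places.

Observed agreement pₒ = trace/N = 31/70 = 0.4429
Expected agreement pₑ = Σ (rowᵢ·colᵢ)/N² = (30·39 + 40·31)/70² = 0.4918
κ = (pₒ − pₑ)/(1 − pₑ) = (0.4429 − 0.4918)/(1 − 0.4918) = -0.096

-0.096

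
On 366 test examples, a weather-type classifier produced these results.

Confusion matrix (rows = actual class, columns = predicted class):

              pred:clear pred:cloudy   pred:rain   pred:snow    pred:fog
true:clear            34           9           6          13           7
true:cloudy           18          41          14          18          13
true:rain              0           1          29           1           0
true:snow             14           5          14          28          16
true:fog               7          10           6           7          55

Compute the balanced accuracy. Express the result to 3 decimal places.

Balanced accuracy = mean of per-class recall.
  clear: recall = 34/69 = 0.4928
  cloudy: recall = 41/104 = 0.3942
  rain: recall = 29/31 = 0.9355
  snow: recall = 28/77 = 0.3636
  fog: recall = 55/85 = 0.6471
Mean = (0.4928 + 0.3942 + 0.9355 + 0.3636 + 0.6471) / 5 = 0.567

0.567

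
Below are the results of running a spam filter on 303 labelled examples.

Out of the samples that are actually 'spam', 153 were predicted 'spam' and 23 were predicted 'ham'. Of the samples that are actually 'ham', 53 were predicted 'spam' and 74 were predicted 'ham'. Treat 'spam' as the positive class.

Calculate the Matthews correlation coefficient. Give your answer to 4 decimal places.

MCC = (TP·TN − FP·FN) / √((TP+FP)(TP+FN)(TN+FP)(TN+FN))
Numerator = 153·74 − 53·23 = 10103
Denominator = √(206·176·127·97) = √446637664 = 21133.8038
MCC = 10103 / 21133.8038 = 0.4780

0.4780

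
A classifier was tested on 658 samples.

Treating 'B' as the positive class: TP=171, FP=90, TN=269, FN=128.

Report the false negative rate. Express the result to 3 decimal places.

0.428

FNR = FN/(FN+TP) = 128/(128+171) = 0.428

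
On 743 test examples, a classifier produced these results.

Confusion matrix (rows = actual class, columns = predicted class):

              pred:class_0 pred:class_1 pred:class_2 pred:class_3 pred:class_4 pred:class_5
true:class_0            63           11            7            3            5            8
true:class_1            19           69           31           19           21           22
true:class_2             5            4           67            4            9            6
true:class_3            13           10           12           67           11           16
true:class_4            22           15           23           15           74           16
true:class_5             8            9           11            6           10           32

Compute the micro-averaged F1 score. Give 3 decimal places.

0.501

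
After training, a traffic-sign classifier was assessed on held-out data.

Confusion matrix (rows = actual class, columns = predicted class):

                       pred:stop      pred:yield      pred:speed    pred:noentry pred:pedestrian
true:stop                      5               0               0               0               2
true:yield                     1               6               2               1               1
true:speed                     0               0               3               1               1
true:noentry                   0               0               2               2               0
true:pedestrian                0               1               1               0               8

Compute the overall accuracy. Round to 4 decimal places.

0.6486

Accuracy = trace / total = (5+6+3+2+8=24) / 37 = 24/37 = 0.6486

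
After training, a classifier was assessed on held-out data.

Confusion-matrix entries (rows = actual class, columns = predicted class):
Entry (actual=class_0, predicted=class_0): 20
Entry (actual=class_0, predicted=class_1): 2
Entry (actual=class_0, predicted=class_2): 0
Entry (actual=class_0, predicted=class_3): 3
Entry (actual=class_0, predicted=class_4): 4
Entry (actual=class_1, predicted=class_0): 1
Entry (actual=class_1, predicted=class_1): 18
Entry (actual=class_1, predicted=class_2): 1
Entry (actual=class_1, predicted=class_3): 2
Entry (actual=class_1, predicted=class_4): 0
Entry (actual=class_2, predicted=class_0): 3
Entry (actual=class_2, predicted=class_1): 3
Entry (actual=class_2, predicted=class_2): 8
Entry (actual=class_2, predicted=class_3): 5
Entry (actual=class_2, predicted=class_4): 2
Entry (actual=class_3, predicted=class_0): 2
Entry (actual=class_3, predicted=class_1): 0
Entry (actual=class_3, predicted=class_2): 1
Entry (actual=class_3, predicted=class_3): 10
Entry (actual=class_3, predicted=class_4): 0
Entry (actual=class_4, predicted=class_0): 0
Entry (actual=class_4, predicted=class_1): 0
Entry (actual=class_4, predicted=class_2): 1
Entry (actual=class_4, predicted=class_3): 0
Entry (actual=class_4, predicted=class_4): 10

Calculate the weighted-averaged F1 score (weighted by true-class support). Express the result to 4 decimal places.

0.6794

Per-class F1 score (2·TP/(2·TP+FP+FN)):
  class_0: TP=20, FP=1+3+2+0=6, FN=2+0+3+4=9 → 40/55 = 0.72727
  class_1: TP=18, FP=2+3+0+0=5, FN=1+1+2+0=4 → 36/45 = 0.80000
  class_2: TP=8, FP=0+1+1+1=3, FN=3+3+5+2=13 → 16/32 = 0.50000
  class_3: TP=10, FP=3+2+5+0=10, FN=2+0+1+0=3 → 20/33 = 0.60606
  class_4: TP=10, FP=4+0+2+0=6, FN=0+0+1+0=1 → 20/27 = 0.74074
Weighted-F1 score = Σ (supportᵢ/N)·F1 scoreᵢ with N=96: (29/96)·0.72727 + (22/96)·0.80000 + (21/96)·0.50000 + (13/96)·0.60606 + (11/96)·0.74074 = 0.6794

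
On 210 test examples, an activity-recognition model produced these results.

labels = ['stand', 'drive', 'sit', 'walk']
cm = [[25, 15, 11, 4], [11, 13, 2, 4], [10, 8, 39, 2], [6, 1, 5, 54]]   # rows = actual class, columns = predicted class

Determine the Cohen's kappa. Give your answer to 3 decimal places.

Observed agreement pₒ = trace/N = 131/210 = 0.6238
Expected agreement pₑ = Σ (rowᵢ·colᵢ)/N² = (55·52 + 30·37 + 59·57 + 66·64)/210² = 0.2621
κ = (pₒ − pₑ)/(1 − pₑ) = (0.6238 − 0.2621)/(1 − 0.2621) = 0.490

0.490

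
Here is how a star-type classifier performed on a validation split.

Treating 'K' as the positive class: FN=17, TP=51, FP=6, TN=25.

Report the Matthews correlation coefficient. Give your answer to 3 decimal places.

0.522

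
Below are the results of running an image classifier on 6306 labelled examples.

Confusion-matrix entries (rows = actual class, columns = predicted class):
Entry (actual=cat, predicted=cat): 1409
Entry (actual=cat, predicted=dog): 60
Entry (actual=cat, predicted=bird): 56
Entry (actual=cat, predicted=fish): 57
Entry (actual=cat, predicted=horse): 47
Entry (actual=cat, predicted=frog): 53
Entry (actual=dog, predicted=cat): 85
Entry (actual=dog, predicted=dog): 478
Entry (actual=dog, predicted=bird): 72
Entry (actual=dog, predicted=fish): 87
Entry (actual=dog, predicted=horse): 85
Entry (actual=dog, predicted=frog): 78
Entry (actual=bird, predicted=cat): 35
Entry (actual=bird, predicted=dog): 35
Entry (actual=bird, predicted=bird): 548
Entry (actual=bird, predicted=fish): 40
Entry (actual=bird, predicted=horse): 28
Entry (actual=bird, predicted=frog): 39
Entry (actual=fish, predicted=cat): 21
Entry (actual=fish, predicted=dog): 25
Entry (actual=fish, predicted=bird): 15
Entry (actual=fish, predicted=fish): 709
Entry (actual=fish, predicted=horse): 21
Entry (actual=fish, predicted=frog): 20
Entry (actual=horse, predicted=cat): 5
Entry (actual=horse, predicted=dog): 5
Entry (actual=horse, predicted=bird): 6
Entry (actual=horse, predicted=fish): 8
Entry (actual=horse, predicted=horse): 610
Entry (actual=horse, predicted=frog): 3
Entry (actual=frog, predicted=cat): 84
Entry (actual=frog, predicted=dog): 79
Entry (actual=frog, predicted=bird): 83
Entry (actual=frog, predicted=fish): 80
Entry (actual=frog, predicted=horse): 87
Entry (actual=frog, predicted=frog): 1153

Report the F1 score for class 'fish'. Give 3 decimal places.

0.791

F1 score = 2·TP/(2·TP+FP+FN).
fish: TP=709, FP=57+87+40+8+80=272, FN=21+25+15+21+20=102 → 1418/1792 = 0.7913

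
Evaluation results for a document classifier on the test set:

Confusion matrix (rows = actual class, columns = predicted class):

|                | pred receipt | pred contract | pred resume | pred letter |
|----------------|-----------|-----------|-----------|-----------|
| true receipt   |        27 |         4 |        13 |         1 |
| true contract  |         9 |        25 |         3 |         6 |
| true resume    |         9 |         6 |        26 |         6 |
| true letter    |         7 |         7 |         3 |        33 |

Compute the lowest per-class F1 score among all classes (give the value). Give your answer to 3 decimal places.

0.557

Per-class F1 score (2·TP/(2·TP+FP+FN)):
  receipt: TP=27, FP=9+9+7=25, FN=4+13+1=18 → 54/97 = 0.5567
  contract: TP=25, FP=4+6+7=17, FN=9+3+6=18 → 50/85 = 0.5882
  resume: TP=26, FP=13+3+3=19, FN=9+6+6=21 → 52/92 = 0.5652
  letter: TP=33, FP=1+6+6=13, FN=7+7+3=17 → 66/96 = 0.6875
Lowest is class 'receipt' with F1 score = 0.557.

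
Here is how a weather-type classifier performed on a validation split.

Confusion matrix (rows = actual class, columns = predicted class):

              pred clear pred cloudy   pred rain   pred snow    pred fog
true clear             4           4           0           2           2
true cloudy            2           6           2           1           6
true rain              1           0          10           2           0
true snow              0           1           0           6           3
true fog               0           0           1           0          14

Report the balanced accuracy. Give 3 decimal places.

0.598

Balanced accuracy = mean of per-class recall.
  clear: recall = 4/12 = 0.3333
  cloudy: recall = 6/17 = 0.3529
  rain: recall = 10/13 = 0.7692
  snow: recall = 6/10 = 0.6000
  fog: recall = 14/15 = 0.9333
Mean = (0.3333 + 0.3529 + 0.7692 + 0.6000 + 0.9333) / 5 = 0.598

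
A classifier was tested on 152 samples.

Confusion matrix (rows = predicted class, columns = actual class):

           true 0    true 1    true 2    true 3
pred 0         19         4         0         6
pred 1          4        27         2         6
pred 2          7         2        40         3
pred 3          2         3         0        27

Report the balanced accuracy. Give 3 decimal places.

0.735

Balanced accuracy = mean of per-class recall.
  0: recall = 19/32 = 0.5938
  1: recall = 27/36 = 0.7500
  2: recall = 40/42 = 0.9524
  3: recall = 27/42 = 0.6429
Mean = (0.5938 + 0.7500 + 0.9524 + 0.6429) / 4 = 0.735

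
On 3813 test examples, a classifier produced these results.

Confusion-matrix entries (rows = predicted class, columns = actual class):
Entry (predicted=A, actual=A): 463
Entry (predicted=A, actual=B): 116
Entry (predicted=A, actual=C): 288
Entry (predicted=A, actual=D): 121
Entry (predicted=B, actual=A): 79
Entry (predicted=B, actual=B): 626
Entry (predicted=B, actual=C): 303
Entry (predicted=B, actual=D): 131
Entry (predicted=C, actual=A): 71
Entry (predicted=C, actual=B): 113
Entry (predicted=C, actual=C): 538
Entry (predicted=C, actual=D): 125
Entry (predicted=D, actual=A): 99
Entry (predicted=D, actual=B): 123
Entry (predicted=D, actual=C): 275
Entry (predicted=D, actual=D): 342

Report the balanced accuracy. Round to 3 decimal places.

Balanced accuracy = mean of per-class recall.
  A: recall = 463/712 = 0.6503
  B: recall = 626/978 = 0.6401
  C: recall = 538/1404 = 0.3832
  D: recall = 342/719 = 0.4757
Mean = (0.6503 + 0.6401 + 0.3832 + 0.4757) / 4 = 0.537

0.537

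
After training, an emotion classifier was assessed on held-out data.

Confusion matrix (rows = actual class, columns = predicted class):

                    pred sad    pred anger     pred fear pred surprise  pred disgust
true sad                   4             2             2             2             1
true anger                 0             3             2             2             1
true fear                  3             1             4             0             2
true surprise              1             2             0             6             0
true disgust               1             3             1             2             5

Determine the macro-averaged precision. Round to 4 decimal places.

0.4434

Per-class precision (TP/(TP+FP)):
  sad: TP=4, FP=0+3+1+1=5 → 4/9 = 0.44444
  anger: TP=3, FP=2+1+2+3=8 → 3/11 = 0.27273
  fear: TP=4, FP=2+2+0+1=5 → 4/9 = 0.44444
  surprise: TP=6, FP=2+2+0+2=6 → 6/12 = 0.50000
  disgust: TP=5, FP=1+1+2+0=4 → 5/9 = 0.55556
Macro-precision = mean = (0.44444 + 0.27273 + 0.44444 + 0.50000 + 0.55556) / 5 = 0.4434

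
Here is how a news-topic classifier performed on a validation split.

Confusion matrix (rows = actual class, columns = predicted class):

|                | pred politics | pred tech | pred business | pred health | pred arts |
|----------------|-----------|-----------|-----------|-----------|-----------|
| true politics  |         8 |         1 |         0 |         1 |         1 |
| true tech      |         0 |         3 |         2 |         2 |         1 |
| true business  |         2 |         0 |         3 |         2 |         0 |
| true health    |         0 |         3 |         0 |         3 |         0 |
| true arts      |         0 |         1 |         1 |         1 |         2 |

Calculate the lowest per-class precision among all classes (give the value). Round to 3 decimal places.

Per-class precision (TP/(TP+FP)):
  politics: TP=8, FP=0+2+0+0=2 → 8/10 = 0.8000
  tech: TP=3, FP=1+0+3+1=5 → 3/8 = 0.3750
  business: TP=3, FP=0+2+0+1=3 → 3/6 = 0.5000
  health: TP=3, FP=1+2+2+1=6 → 3/9 = 0.3333
  arts: TP=2, FP=1+1+0+0=2 → 2/4 = 0.5000
Lowest is class 'health' with precision = 0.333.

0.333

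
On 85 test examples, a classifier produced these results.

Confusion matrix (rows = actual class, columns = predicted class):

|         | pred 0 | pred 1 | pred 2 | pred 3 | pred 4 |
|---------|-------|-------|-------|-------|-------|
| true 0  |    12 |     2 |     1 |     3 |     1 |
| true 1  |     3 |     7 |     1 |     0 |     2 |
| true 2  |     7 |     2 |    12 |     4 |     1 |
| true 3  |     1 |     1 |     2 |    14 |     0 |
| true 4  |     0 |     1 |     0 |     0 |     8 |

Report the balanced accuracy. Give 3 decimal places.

0.660

Balanced accuracy = mean of per-class recall.
  0: recall = 12/19 = 0.6316
  1: recall = 7/13 = 0.5385
  2: recall = 12/26 = 0.4615
  3: recall = 14/18 = 0.7778
  4: recall = 8/9 = 0.8889
Mean = (0.6316 + 0.5385 + 0.4615 + 0.7778 + 0.8889) / 5 = 0.660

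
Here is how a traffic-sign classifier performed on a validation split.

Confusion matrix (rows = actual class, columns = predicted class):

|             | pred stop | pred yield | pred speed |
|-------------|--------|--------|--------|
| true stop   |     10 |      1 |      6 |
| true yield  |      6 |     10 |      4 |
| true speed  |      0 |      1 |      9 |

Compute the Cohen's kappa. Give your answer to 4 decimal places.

0.4386

Observed agreement pₒ = trace/N = 29/47 = 0.61702
Expected agreement pₑ = Σ (rowᵢ·colᵢ)/N² = (17·16 + 20·12 + 10·19)/47² = 0.31779
κ = (pₒ − pₑ)/(1 − pₑ) = (0.61702 − 0.31779)/(1 − 0.31779) = 0.4386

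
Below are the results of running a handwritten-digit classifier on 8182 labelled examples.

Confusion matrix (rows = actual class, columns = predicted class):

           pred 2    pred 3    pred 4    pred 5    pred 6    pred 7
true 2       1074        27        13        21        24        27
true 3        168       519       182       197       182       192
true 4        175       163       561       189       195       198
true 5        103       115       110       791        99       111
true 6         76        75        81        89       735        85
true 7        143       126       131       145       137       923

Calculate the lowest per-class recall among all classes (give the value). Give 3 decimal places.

Per-class recall (TP/(TP+FN)):
  2: TP=1074, FN=27+13+21+24+27=112 → 1074/1186 = 0.9056
  3: TP=519, FN=168+182+197+182+192=921 → 519/1440 = 0.3604
  4: TP=561, FN=175+163+189+195+198=920 → 561/1481 = 0.3788
  5: TP=791, FN=103+115+110+99+111=538 → 791/1329 = 0.5952
  6: TP=735, FN=76+75+81+89+85=406 → 735/1141 = 0.6442
  7: TP=923, FN=143+126+131+145+137=682 → 923/1605 = 0.5751
Lowest is class '3' with recall = 0.360.

0.360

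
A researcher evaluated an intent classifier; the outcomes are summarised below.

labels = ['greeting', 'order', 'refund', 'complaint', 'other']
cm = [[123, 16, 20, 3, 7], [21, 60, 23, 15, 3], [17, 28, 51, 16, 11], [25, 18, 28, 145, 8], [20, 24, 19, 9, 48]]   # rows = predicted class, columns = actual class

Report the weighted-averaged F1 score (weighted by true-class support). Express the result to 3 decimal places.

Per-class F1 score (2·TP/(2·TP+FP+FN)):
  greeting: TP=123, FP=16+20+3+7=46, FN=21+17+25+20=83 → 246/375 = 0.6560
  order: TP=60, FP=21+23+15+3=62, FN=16+28+18+24=86 → 120/268 = 0.4478
  refund: TP=51, FP=17+28+16+11=72, FN=20+23+28+19=90 → 102/264 = 0.3864
  complaint: TP=145, FP=25+18+28+8=79, FN=3+15+16+9=43 → 290/412 = 0.7039
  other: TP=48, FP=20+24+19+9=72, FN=7+3+11+8=29 → 96/197 = 0.4873
Weighted-F1 score = Σ (supportᵢ/N)·F1 scoreᵢ with N=758: (206/758)·0.6560 + (146/758)·0.4478 + (141/758)·0.3864 + (188/758)·0.7039 + (77/758)·0.4873 = 0.560

0.560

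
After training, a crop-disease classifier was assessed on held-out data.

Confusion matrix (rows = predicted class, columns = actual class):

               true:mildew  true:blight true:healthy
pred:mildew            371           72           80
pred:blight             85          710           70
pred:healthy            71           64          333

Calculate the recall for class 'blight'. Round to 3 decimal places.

One-vs-rest for 'blight': TP = diagonal; FP = other classes predicted 'blight'; FN = 'blight' predicted as other.
recall = TP/(TP+FN).
blight: TP=710, FN=72+64=136 → 710/846 = 0.8392

0.839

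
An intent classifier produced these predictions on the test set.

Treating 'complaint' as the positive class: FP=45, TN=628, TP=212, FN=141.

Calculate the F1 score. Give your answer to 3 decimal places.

Precision = TP/(TP+FP) = 212/257 = 0.8249
Recall = TP/(TP+FN) = 212/353 = 0.6006
F1 = 2·TP/(2·TP+FP+FN) = 424/610 = 0.695

0.695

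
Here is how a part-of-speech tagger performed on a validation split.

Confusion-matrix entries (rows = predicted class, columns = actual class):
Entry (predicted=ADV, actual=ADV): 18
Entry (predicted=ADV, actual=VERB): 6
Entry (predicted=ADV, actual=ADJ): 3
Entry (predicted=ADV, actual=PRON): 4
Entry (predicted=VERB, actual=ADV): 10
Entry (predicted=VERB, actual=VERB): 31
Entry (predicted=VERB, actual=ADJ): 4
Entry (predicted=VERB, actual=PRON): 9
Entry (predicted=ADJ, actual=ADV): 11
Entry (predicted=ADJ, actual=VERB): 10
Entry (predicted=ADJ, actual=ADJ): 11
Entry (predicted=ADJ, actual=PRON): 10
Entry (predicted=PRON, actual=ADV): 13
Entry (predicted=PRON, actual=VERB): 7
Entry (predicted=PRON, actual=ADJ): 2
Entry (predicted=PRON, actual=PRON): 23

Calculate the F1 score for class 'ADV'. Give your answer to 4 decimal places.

F1 score = 2·TP/(2·TP+FP+FN).
ADV: TP=18, FP=6+3+4=13, FN=10+11+13=34 → 36/83 = 0.43373

0.4337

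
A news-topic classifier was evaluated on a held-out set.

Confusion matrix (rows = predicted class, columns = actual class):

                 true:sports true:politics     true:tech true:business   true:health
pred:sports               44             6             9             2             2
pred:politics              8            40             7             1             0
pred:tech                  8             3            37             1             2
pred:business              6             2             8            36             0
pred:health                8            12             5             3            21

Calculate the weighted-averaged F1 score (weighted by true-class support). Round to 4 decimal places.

0.6583

Per-class F1 score (2·TP/(2·TP+FP+FN)):
  sports: TP=44, FP=6+9+2+2=19, FN=8+8+6+8=30 → 88/137 = 0.64234
  politics: TP=40, FP=8+7+1+0=16, FN=6+3+2+12=23 → 80/119 = 0.67227
  tech: TP=37, FP=8+3+1+2=14, FN=9+7+8+5=29 → 74/117 = 0.63248
  business: TP=36, FP=6+2+8+0=16, FN=2+1+1+3=7 → 72/95 = 0.75789
  health: TP=21, FP=8+12+5+3=28, FN=2+0+2+0=4 → 42/74 = 0.56757
Weighted-F1 score = Σ (supportᵢ/N)·F1 scoreᵢ with N=271: (74/271)·0.64234 + (63/271)·0.67227 + (66/271)·0.63248 + (43/271)·0.75789 + (25/271)·0.56757 = 0.6583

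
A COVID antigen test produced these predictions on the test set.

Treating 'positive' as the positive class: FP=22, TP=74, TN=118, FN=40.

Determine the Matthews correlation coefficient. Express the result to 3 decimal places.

MCC = (TP·TN − FP·FN) / √((TP+FP)(TP+FN)(TN+FP)(TN+FN))
Numerator = 74·118 − 22·40 = 7852
Denominator = √(96·114·140·158) = √242081280 = 15558.9614
MCC = 7852 / 15558.9614 = 0.505

0.505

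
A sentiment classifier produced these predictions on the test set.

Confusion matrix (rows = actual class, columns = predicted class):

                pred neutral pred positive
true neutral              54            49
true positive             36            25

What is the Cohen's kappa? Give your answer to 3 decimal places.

Observed agreement pₒ = trace/N = 79/164 = 0.4817
Expected agreement pₑ = Σ (rowᵢ·colᵢ)/N² = (103·90 + 61·74)/164² = 0.5125
κ = (pₒ − pₑ)/(1 − pₑ) = (0.4817 − 0.5125)/(1 − 0.5125) = -0.063

-0.063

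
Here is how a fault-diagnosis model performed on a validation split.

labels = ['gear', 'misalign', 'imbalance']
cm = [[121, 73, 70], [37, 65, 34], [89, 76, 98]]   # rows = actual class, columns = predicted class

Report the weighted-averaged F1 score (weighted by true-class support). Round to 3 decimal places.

0.432

Per-class F1 score (2·TP/(2·TP+FP+FN)):
  gear: TP=121, FP=37+89=126, FN=73+70=143 → 242/511 = 0.4736
  misalign: TP=65, FP=73+76=149, FN=37+34=71 → 130/350 = 0.3714
  imbalance: TP=98, FP=70+34=104, FN=89+76=165 → 196/465 = 0.4215
Weighted-F1 score = Σ (supportᵢ/N)·F1 scoreᵢ with N=663: (264/663)·0.4736 + (136/663)·0.3714 + (263/663)·0.4215 = 0.432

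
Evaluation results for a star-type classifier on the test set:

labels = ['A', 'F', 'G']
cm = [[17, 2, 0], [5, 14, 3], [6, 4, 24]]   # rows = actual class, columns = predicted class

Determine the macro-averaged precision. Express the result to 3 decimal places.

0.732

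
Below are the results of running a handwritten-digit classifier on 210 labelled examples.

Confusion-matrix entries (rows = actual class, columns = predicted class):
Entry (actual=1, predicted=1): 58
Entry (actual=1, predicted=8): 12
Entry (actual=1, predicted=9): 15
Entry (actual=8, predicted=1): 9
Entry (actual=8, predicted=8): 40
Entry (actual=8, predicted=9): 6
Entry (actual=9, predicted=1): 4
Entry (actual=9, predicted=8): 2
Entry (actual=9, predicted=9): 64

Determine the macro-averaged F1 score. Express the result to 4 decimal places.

0.7678

Per-class F1 score (2·TP/(2·TP+FP+FN)):
  1: TP=58, FP=9+4=13, FN=12+15=27 → 116/156 = 0.74359
  8: TP=40, FP=12+2=14, FN=9+6=15 → 80/109 = 0.73394
  9: TP=64, FP=15+6=21, FN=4+2=6 → 128/155 = 0.82581
Macro-F1 score = mean = (0.74359 + 0.73394 + 0.82581) / 3 = 0.7678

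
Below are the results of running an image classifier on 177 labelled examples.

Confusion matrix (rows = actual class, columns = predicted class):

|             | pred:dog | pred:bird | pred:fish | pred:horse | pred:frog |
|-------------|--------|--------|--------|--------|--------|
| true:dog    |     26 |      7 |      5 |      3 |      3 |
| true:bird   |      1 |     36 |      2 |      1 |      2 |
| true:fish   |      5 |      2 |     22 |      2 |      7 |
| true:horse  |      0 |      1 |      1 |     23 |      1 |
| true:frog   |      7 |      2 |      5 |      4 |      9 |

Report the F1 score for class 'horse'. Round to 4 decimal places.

One-vs-rest for 'horse': TP = diagonal; FP = other classes predicted 'horse'; FN = 'horse' predicted as other.
F1 score = 2·TP/(2·TP+FP+FN).
horse: TP=23, FP=3+1+2+4=10, FN=0+1+1+1=3 → 46/59 = 0.77966

0.7797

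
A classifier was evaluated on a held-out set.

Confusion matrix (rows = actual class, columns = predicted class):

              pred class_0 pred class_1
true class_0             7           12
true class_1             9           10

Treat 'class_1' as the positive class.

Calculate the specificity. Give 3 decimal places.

Specificity = TN/(TN+FP) = 7/(7+12) = 0.368

0.368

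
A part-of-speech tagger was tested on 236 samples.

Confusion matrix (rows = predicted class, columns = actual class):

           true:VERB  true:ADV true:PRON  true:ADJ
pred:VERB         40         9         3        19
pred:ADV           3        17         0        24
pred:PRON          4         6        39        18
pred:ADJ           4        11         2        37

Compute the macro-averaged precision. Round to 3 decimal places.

0.554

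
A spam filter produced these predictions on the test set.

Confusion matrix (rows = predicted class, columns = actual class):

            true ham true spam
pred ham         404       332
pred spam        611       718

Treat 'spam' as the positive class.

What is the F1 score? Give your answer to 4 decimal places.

0.6036

Precision = TP/(TP+FP) = 718/1329 = 0.5403
Recall = TP/(TP+FN) = 718/1050 = 0.6838
F1 = 2·TP/(2·TP+FP+FN) = 1436/2379 = 0.6036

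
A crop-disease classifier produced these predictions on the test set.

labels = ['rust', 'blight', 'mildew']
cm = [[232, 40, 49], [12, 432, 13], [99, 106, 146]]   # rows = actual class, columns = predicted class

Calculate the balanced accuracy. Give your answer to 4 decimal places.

0.6947

Balanced accuracy = mean of per-class recall.
  rust: recall = 232/321 = 0.72274
  blight: recall = 432/457 = 0.94530
  mildew: recall = 146/351 = 0.41595
Mean = (0.72274 + 0.94530 + 0.41595) / 3 = 0.6947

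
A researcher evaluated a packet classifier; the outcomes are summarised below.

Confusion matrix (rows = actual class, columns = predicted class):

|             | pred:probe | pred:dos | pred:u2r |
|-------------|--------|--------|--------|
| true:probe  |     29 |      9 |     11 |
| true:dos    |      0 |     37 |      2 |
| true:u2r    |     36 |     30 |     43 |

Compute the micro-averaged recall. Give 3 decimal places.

Micro-averaging pools counts across classes: ΣTP=109, ΣFP=88, ΣFN=88.
Micro-recall = TP/(TP+FN) on pooled counts = 0.553 (equals overall accuracy in single-label multiclass).

0.553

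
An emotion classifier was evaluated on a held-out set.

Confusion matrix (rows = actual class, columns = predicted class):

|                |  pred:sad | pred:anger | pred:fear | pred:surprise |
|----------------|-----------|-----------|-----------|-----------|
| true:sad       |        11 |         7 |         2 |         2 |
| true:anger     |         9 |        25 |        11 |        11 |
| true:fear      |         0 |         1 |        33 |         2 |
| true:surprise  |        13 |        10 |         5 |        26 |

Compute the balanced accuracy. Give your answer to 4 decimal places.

0.5861

Balanced accuracy = mean of per-class recall.
  sad: recall = 11/22 = 0.50000
  anger: recall = 25/56 = 0.44643
  fear: recall = 33/36 = 0.91667
  surprise: recall = 26/54 = 0.48148
Mean = (0.50000 + 0.44643 + 0.91667 + 0.48148) / 4 = 0.5861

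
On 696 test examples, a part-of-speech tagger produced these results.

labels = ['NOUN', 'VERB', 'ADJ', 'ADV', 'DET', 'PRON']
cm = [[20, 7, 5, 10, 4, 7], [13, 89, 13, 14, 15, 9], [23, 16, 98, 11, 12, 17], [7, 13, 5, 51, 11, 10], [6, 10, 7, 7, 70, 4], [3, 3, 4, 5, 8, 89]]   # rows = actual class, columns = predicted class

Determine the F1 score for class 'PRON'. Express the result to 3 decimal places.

F1 score = 2·TP/(2·TP+FP+FN).
PRON: TP=89, FP=7+9+17+10+4=47, FN=3+3+4+5+8=23 → 178/248 = 0.7177

0.718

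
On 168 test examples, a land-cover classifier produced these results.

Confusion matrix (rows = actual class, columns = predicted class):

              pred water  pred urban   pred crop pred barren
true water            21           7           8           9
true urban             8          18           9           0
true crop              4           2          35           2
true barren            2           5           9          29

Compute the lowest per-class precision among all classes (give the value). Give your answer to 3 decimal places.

0.563

Per-class precision (TP/(TP+FP)):
  water: TP=21, FP=8+4+2=14 → 21/35 = 0.6000
  urban: TP=18, FP=7+2+5=14 → 18/32 = 0.5625
  crop: TP=35, FP=8+9+9=26 → 35/61 = 0.5738
  barren: TP=29, FP=9+0+2=11 → 29/40 = 0.7250
Lowest is class 'urban' with precision = 0.563.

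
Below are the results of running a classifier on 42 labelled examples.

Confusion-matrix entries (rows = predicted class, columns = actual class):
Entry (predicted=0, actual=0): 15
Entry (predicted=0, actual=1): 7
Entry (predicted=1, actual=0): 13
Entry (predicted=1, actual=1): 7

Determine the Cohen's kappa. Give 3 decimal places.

Observed agreement pₒ = trace/N = 22/42 = 0.5238
Expected agreement pₑ = Σ (rowᵢ·colᵢ)/N² = (28·22 + 14·20)/42² = 0.5079
κ = (pₒ − pₑ)/(1 − pₑ) = (0.5238 − 0.5079)/(1 − 0.5079) = 0.032

0.032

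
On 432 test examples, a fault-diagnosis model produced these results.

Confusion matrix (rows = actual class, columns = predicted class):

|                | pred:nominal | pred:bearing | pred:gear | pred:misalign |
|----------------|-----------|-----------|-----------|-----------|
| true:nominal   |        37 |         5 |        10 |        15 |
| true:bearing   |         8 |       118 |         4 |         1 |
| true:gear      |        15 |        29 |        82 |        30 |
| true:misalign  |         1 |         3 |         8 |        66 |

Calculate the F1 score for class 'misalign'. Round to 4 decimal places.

One-vs-rest for 'misalign': TP = diagonal; FP = other classes predicted 'misalign'; FN = 'misalign' predicted as other.
F1 score = 2·TP/(2·TP+FP+FN).
misalign: TP=66, FP=15+1+30=46, FN=1+3+8=12 → 132/190 = 0.69474

0.6947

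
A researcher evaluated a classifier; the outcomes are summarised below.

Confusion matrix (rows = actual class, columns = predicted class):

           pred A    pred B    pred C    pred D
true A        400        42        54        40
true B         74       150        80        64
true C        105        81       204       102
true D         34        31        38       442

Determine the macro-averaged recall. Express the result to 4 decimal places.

Per-class recall (TP/(TP+FN)):
  A: TP=400, FN=42+54+40=136 → 400/536 = 0.74627
  B: TP=150, FN=74+80+64=218 → 150/368 = 0.40761
  C: TP=204, FN=105+81+102=288 → 204/492 = 0.41463
  D: TP=442, FN=34+31+38=103 → 442/545 = 0.81101
Macro-recall = mean = (0.74627 + 0.40761 + 0.41463 + 0.81101) / 4 = 0.5949

0.5949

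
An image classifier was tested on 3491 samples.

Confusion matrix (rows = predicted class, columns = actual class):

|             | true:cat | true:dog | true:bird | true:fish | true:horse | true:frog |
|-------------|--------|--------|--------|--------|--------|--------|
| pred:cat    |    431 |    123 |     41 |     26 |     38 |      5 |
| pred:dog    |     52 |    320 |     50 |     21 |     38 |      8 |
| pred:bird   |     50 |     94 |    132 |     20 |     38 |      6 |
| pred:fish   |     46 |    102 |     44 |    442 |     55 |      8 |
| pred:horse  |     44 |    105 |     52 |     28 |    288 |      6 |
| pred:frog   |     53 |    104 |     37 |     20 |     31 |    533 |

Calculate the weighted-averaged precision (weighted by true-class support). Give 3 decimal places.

0.613

Per-class precision (TP/(TP+FP)):
  cat: TP=431, FP=123+41+26+38+5=233 → 431/664 = 0.6491
  dog: TP=320, FP=52+50+21+38+8=169 → 320/489 = 0.6544
  bird: TP=132, FP=50+94+20+38+6=208 → 132/340 = 0.3882
  fish: TP=442, FP=46+102+44+55+8=255 → 442/697 = 0.6341
  horse: TP=288, FP=44+105+52+28+6=235 → 288/523 = 0.5507
  frog: TP=533, FP=53+104+37+20+31=245 → 533/778 = 0.6851
Weighted-precision = Σ (supportᵢ/N)·precisionᵢ with N=3491: (676/3491)·0.6491 + (848/3491)·0.6544 + (356/3491)·0.3882 + (557/3491)·0.6341 + (488/3491)·0.5507 + (566/3491)·0.6851 = 0.613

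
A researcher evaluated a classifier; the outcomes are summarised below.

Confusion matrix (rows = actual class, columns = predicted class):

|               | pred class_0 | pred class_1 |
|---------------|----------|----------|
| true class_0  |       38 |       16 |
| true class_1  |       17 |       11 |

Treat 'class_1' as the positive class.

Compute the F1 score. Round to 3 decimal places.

Precision = TP/(TP+FP) = 11/27 = 0.4074
Recall = TP/(TP+FN) = 11/28 = 0.3929
F1 = 2·TP/(2·TP+FP+FN) = 22/55 = 0.400

0.400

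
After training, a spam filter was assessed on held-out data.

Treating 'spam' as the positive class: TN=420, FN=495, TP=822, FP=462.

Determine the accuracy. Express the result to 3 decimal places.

Accuracy = (TP+TN)/N = (822+420)/2199 = 0.565

0.565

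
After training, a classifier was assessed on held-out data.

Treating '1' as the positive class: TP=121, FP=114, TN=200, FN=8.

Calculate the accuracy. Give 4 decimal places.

0.7246

Accuracy = (TP+TN)/N = (121+200)/443 = 0.7246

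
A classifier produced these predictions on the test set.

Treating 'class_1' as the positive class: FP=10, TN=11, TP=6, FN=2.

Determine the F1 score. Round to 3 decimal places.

0.500

Precision = TP/(TP+FP) = 6/16 = 0.3750
Recall = TP/(TP+FN) = 6/8 = 0.7500
F1 = 2·TP/(2·TP+FP+FN) = 12/24 = 0.500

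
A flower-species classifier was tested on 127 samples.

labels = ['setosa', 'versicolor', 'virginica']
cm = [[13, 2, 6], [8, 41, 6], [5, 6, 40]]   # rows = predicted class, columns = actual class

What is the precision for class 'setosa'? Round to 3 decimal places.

precision = TP/(TP+FP).
setosa: TP=13, FP=2+6=8 → 13/21 = 0.6190

0.619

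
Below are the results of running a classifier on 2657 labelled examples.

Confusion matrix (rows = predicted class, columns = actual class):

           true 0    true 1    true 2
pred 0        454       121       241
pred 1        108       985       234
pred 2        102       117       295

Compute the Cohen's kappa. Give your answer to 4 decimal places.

Observed agreement pₒ = trace/N = 1734/2657 = 0.65262
Expected agreement pₑ = Σ (rowᵢ·colᵢ)/N² = (664·816 + 1223·1327 + 770·514)/2657² = 0.36270
κ = (pₒ − pₑ)/(1 − pₑ) = (0.65262 − 0.36270)/(1 − 0.36270) = 0.4549

0.4549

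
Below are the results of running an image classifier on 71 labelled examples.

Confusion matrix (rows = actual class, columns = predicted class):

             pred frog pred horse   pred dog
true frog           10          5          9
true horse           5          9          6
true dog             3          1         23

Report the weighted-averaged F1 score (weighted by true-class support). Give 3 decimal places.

Per-class F1 score (2·TP/(2·TP+FP+FN)):
  frog: TP=10, FP=5+3=8, FN=5+9=14 → 20/42 = 0.4762
  horse: TP=9, FP=5+1=6, FN=5+6=11 → 18/35 = 0.5143
  dog: TP=23, FP=9+6=15, FN=3+1=4 → 46/65 = 0.7077
Weighted-F1 score = Σ (supportᵢ/N)·F1 scoreᵢ with N=71: (24/71)·0.4762 + (20/71)·0.5143 + (27/71)·0.7077 = 0.575

0.575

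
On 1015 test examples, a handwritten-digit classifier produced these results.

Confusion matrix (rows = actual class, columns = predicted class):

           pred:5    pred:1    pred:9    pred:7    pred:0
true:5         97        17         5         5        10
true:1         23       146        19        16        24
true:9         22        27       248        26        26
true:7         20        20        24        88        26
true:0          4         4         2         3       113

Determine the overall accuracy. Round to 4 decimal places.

Accuracy = trace / total = (97+146+248+88+113=692) / 1015 = 692/1015 = 0.6818

0.6818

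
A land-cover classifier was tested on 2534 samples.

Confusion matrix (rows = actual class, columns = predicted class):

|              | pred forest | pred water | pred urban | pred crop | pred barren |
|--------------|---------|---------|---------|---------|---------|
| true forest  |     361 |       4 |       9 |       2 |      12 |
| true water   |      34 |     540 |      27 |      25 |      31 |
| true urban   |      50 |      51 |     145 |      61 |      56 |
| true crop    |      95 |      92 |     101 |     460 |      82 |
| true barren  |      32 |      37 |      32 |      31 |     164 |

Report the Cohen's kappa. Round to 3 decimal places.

0.564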